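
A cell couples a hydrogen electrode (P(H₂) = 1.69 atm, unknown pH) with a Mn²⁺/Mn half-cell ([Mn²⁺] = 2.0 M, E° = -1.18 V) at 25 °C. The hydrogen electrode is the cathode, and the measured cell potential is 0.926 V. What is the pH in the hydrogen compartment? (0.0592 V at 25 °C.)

E°_cell = 1.18 V and n = 2.
log Q = n(E° − E)/0.0592 = 2×(1.18 − 0.926)/0.0592 = 8.581.
With Q = [Mn²⁺]·P(H₂) / [H⁺]^2, solving for [H⁺] gives log[H⁺] = -4.026, so pH = 4.03.

pH = 4.03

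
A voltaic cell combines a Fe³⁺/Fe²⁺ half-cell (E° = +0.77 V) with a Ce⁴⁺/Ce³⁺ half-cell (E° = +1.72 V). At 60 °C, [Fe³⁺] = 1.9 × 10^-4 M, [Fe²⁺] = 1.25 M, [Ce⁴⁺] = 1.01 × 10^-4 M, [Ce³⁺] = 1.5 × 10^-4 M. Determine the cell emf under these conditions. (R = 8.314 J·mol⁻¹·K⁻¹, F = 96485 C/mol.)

1.19 V

The Ce⁴⁺/Ce³⁺ couple has the higher reduction potential and acts as the cathode, so E°_cell = +1.72 − (+0.77) = 0.95 V.
Balancing electrons gives n = 1; the reaction quotient is Q = [Fe³⁺]·[Ce³⁺]/([Fe²⁺]·[Ce⁴⁺]) = 2.26 × 10^-4.
E = E° − (RT/nF) ln Q = 0.95 − (8.314×333)/(1×96485) × (-8.396) = 0.950 + 0.241 = 1.191 V.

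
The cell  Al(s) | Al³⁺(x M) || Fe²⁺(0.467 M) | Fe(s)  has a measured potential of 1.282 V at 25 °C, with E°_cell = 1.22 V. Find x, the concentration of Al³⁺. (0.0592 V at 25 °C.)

From the Nernst equation, log Q = n(E° − E)/0.0592 = 6(1.22 − 1.282)/0.0592 = -6.284, so Q = 5.2 × 10^-7.
With Q = [Al³⁺]^2/[Fe²⁺]^3 and the known concentrations, [Al³⁺]^2 in the numerator gives [Al³⁺] = 2.3 × 10^-4 M.

2.3 × 10^-4 M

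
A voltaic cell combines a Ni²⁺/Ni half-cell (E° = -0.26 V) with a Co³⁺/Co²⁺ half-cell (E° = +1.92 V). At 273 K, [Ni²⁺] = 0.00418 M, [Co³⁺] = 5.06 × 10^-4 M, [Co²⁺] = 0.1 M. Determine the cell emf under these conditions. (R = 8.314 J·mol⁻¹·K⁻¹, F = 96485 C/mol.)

The Co³⁺/Co²⁺ couple has the higher reduction potential and acts as the cathode, so E°_cell = +1.92 − (-0.26) = 2.18 V.
Balancing electrons gives n = 2; the reaction quotient is Q = [Ni²⁺]·[Co²⁺]^2/[Co³⁺]^2 = 163.
E = E° − (RT/nF) ln Q = 2.18 − (8.314×273)/(2×96485) × (5.095) = 2.180 − 0.060 = 2.120 V.

2.12 V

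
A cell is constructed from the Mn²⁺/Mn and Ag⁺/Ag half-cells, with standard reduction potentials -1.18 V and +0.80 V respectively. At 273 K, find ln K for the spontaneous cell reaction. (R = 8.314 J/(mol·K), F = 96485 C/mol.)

ln K = 168.3

E°_cell = +0.80 − (-1.18) = 1.98 V, with n = 2 electrons transferred.
At equilibrium E = 0, so the Nernst equation gives ln K = nFE°/RT = (2)(96485)(1.98)/((8.314)(273)) = 168.34.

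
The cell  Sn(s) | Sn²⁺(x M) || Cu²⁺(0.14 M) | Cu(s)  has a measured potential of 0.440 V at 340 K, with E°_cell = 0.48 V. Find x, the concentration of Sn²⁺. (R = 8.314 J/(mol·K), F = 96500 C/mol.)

2.1 M

From the Nernst equation, ln Q = nF(E° − E)/RT = 2×96500×(0.48 − 0.440)/(8.314×340) = 2.731, so Q = 15.3.
With Q = [Sn²⁺]/[Cu²⁺] and the known concentrations, [Sn²⁺] in the numerator gives [Sn²⁺] = 2.1 M.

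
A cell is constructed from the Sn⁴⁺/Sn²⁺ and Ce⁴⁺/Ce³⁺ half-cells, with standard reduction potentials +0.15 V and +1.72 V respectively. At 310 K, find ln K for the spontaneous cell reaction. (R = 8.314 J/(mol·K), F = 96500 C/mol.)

E°_cell = +1.72 − (+0.15) = 1.57 V, with n = 2 electrons transferred.
At equilibrium E = 0, so the Nernst equation gives ln K = nFE°/RT = (2)(96500)(1.57)/((8.314)(310)) = 117.57.

ln K = 117.6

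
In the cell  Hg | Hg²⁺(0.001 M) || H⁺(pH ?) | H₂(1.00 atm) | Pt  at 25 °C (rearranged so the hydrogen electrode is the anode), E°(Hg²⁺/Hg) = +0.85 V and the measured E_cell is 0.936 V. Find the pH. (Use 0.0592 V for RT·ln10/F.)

E°_cell = 0.85 V and n = 2.
log Q = n(E° − E)/0.0592 = 2×(0.85 − 0.936)/0.0592 = -2.905.
With Q = [H⁺]^2 / ([Hg²⁺]·P(H₂)), solving for [H⁺] gives log[H⁺] = -2.953, so pH = 2.95.

pH = 2.95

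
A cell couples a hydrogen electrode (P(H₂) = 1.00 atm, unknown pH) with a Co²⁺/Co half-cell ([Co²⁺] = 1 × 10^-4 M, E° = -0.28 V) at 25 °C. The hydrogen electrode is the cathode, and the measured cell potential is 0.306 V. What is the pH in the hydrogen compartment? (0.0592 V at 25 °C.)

pH = 1.56

E°_cell = 0.28 V and n = 2.
log Q = n(E° − E)/0.0592 = 2×(0.28 − 0.306)/0.0592 = -0.878.
With Q = [Co²⁺]·P(H₂) / [H⁺]^2, solving for [H⁺] gives log[H⁺] = -1.561, so pH = 1.56.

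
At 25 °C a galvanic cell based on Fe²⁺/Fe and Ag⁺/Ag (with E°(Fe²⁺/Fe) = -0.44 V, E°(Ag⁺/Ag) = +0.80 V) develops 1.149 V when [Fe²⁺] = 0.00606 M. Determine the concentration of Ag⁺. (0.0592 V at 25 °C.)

0.0023 M

From the Nernst equation, log Q = n(E° − E)/0.0592 = 2(1.24 − 1.149)/0.0592 = 3.074, so Q = 1190.
With Q = [Fe²⁺]/[Ag⁺]^2 and the known concentrations, [Ag⁺]^2 in the denominator gives [Ag⁺] = 0.0023 M.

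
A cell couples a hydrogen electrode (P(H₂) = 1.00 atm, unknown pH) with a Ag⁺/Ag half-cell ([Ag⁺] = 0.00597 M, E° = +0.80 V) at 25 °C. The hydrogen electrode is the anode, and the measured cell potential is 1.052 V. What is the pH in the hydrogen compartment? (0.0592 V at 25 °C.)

pH = 6.48

E°_cell = 0.80 V and n = 2.
log Q = n(E° − E)/0.0592 = 2×(0.80 − 1.052)/0.0592 = -8.514.
With Q = [H⁺]^2 / ([Ag⁺]^2·P(H₂)), solving for [H⁺] gives log[H⁺] = -6.481, so pH = 6.48.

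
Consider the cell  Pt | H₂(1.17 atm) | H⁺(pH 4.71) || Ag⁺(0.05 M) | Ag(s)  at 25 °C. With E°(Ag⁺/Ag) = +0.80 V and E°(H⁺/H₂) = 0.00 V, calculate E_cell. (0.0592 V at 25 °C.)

The Ag⁺/Ag couple is the cathode, so E°_cell = 0.80 V; n = 2.
[H⁺] = 10^(−4.71) = 1.9 × 10^-5 M, and Q = [H⁺]^2 / ([Ag⁺]^2·P(H₂)) = 1.3 × 10^-7.
E = E° − (0.0592/2) log Q = 0.80 − (0.0592/2)(-6.886) = 1.004 V.

1.00 V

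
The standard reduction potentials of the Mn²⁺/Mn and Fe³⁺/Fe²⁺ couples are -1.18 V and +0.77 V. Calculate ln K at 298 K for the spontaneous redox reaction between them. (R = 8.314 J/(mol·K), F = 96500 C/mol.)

E°_cell = +0.77 − (-1.18) = 1.95 V, with n = 2 electrons transferred.
At equilibrium E = 0, so the Nernst equation gives ln K = nFE°/RT = (2)(96500)(1.95)/((8.314)(298)) = 151.90.

ln K = 151.9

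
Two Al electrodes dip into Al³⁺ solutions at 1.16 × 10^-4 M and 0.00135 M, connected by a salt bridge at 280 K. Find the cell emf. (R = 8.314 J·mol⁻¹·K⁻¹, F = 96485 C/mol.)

0.020 V

Both half-cells are Al³⁺/Al, so E°_cell = 0. The concentrated side is the cathode; the cell reaction moves Al³⁺ from high to low concentration with n = 3.
Q = [Al³⁺]_dilute/[Al³⁺]_conc = 1.16 × 10^-4/0.00135 = 0.0859.
E = 0 − (RT/nF) ln Q = −((8.314×280)/(3×96485))(-2.454) = 0.0197 V.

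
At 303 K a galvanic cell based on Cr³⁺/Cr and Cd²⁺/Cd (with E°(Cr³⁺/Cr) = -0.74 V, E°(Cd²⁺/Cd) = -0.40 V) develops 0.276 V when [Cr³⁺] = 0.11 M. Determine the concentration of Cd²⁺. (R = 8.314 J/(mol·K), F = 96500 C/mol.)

0.0017 M

From the Nernst equation, ln Q = nF(E° − E)/RT = 6×96500×(0.34 − 0.276)/(8.314×303) = 14.710, so Q = 2.45 × 10^6.
With Q = [Cr³⁺]^2/[Cd²⁺]^3 and the known concentrations, [Cd²⁺]^3 in the denominator gives [Cd²⁺] = 0.0017 M.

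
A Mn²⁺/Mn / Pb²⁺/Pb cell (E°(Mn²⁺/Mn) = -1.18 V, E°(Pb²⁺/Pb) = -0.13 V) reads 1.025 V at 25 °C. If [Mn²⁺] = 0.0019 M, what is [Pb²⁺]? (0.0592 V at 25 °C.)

2.7 × 10^-4 M

From the Nernst equation, log Q = n(E° − E)/0.0592 = 2(1.05 − 1.025)/0.0592 = 0.845, so Q = 6.99.
With Q = [Mn²⁺]/[Pb²⁺] and the known concentrations, [Pb²⁺] in the denominator gives [Pb²⁺] = 2.7 × 10^-4 M.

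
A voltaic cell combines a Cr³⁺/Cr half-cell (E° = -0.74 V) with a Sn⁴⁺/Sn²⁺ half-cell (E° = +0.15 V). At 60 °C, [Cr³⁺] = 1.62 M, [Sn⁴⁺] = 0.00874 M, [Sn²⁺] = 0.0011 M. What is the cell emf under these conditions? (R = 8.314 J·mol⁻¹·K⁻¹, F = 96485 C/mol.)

0.915 V

The Sn⁴⁺/Sn²⁺ couple has the higher reduction potential and acts as the cathode, so E°_cell = +0.15 − (-0.74) = 0.89 V.
Balancing electrons gives n = 6; the reaction quotient is Q = [Cr³⁺]^2·[Sn²⁺]^3/[Sn⁴⁺]^3 = 0.00523.
E = E° − (RT/nF) ln Q = 0.89 − (8.314×333)/(6×96485) × (-5.253) = 0.890 + 0.025 = 0.915 V.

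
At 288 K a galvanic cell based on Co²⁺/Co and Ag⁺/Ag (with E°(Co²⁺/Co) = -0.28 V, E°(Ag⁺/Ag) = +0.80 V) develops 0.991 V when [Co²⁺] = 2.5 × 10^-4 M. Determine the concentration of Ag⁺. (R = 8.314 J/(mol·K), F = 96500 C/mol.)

From the Nernst equation, ln Q = nF(E° − E)/RT = 2×96500×(1.08 − 0.991)/(8.314×288) = 7.174, so Q = 1300.
With Q = [Co²⁺]/[Ag⁺]^2 and the known concentrations, [Ag⁺]^2 in the denominator gives [Ag⁺] = 4.4 × 10^-4 M.

4.4 × 10^-4 M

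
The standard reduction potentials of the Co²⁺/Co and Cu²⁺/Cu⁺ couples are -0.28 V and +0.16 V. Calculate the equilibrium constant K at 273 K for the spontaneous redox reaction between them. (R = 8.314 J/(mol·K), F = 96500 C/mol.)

1.8 × 10^16

E°_cell = +0.16 − (-0.28) = 0.44 V, with n = 2 electrons transferred.
At equilibrium E = 0, so the Nernst equation gives ln K = nFE°/RT = (2)(96500)(0.44)/((8.314)(273)) = 37.41.
K = e^37.41 = 1.8 × 10^16.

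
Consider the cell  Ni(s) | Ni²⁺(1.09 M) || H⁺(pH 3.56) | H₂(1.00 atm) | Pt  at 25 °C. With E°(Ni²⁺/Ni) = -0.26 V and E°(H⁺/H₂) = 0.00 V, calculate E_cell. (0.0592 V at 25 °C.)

0.048 V

The hydrogen couple is the cathode, so E°_cell = 0.26 V; n = 2.
[H⁺] = 10^(−3.56) = 2.8 × 10^-4 M, and Q = [Ni²⁺]·P(H₂) / [H⁺]^2 = 1.44 × 10^7.
E = E° − (0.0592/2) log Q = 0.26 − (0.0592/2)(7.157) = 0.048 V.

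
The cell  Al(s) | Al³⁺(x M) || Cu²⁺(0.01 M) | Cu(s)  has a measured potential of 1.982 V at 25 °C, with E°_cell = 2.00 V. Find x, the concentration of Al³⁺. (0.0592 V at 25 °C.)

From the Nernst equation, log Q = n(E° − E)/0.0592 = 6(2.00 − 1.982)/0.0592 = 1.824, so Q = 66.7.
With Q = [Al³⁺]^2/[Cu²⁺]^3 and the known concentrations, [Al³⁺]^2 in the numerator gives [Al³⁺] = 0.0082 M.

0.0082 M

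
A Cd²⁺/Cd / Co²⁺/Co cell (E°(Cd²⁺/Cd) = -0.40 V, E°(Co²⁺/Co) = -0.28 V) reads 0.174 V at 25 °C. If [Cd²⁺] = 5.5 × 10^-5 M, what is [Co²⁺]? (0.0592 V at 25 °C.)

From the Nernst equation, log Q = n(E° − E)/0.0592 = 2(0.12 − 0.174)/0.0592 = -1.824, so Q = 0.0150.
With Q = [Cd²⁺]/[Co²⁺] and the known concentrations, [Co²⁺] in the denominator gives [Co²⁺] = 0.0037 M.

0.0037 M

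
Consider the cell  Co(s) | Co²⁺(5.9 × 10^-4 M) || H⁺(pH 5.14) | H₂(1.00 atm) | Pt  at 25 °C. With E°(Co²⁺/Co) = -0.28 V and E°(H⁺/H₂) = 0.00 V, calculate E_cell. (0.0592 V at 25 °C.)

The hydrogen couple is the cathode, so E°_cell = 0.28 V; n = 2.
[H⁺] = 10^(−5.14) = 7.2 × 10^-6 M, and Q = [Co²⁺]·P(H₂) / [H⁺]^2 = 1.12 × 10^7.
E = E° − (0.0592/2) log Q = 0.28 − (0.0592/2)(7.051) = 0.071 V.

0.071 V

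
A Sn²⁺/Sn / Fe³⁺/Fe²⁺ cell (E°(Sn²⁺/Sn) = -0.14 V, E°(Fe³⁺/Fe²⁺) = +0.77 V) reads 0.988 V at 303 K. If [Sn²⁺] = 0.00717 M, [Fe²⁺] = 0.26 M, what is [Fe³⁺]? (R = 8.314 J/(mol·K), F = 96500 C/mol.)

0.44 M

From the Nernst equation, ln Q = nF(E° − E)/RT = 2×96500×(0.91 − 0.988)/(8.314×303) = -5.976, so Q = 0.00254.
With Q = [Sn²⁺]·[Fe²⁺]^2/[Fe³⁺]^2 and the known concentrations, [Fe³⁺]^2 in the denominator gives [Fe³⁺] = 0.44 M.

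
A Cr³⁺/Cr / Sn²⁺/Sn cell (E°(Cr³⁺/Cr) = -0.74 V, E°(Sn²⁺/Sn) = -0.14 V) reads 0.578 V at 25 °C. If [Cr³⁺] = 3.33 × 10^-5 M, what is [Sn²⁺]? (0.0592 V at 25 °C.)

1.9 × 10^-4 M

From the Nernst equation, log Q = n(E° − E)/0.0592 = 6(0.60 − 0.578)/0.0592 = 2.230, so Q = 170.
With Q = [Cr³⁺]^2/[Sn²⁺]^3 and the known concentrations, [Sn²⁺]^3 in the denominator gives [Sn²⁺] = 1.9 × 10^-4 M.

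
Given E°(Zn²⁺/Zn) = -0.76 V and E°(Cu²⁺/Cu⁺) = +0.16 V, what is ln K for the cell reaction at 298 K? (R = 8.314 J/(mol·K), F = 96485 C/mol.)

ln K = 71.7

E°_cell = +0.16 − (-0.76) = 0.92 V, with n = 2 electrons transferred.
At equilibrium E = 0, so the Nernst equation gives ln K = nFE°/RT = (2)(96485)(0.92)/((8.314)(298)) = 71.66.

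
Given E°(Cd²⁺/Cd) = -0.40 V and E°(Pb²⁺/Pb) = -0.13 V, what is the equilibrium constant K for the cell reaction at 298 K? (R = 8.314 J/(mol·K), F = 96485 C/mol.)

1.4 × 10^9

E°_cell = -0.13 − (-0.40) = 0.27 V, with n = 2 electrons transferred.
At equilibrium E = 0, so the Nernst equation gives ln K = nFE°/RT = (2)(96485)(0.27)/((8.314)(298)) = 21.03.
K = e^21.03 = 1.4 × 10^9.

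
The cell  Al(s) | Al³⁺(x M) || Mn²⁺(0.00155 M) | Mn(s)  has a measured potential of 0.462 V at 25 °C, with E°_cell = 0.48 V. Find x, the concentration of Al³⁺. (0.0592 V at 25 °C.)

From the Nernst equation, log Q = n(E° − E)/0.0592 = 6(0.48 − 0.462)/0.0592 = 1.824, so Q = 66.7.
With Q = [Al³⁺]^2/[Mn²⁺]^3 and the known concentrations, [Al³⁺]^2 in the numerator gives [Al³⁺] = 5 × 10^-4 M.

5 × 10^-4 M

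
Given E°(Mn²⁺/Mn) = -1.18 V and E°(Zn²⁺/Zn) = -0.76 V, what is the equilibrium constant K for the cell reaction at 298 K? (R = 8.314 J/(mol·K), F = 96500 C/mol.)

1.6 × 10^14

E°_cell = -0.76 − (-1.18) = 0.42 V, with n = 2 electrons transferred.
At equilibrium E = 0, so the Nernst equation gives ln K = nFE°/RT = (2)(96500)(0.42)/((8.314)(298)) = 32.72.
K = e^32.72 = 1.6 × 10^14.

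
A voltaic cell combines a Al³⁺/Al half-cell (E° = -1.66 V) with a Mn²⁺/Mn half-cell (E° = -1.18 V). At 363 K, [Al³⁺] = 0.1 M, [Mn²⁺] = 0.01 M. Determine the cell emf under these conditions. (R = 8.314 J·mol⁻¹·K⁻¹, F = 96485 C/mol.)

0.432 V

The Mn²⁺/Mn couple has the higher reduction potential and acts as the cathode, so E°_cell = -1.18 − (-1.66) = 0.48 V.
Balancing electrons gives n = 6; the reaction quotient is Q = [Al³⁺]^2/[Mn²⁺]^3 = 1 × 10^4.
E = E° − (RT/nF) ln Q = 0.48 − (8.314×363)/(6×96485) × (9.210) = 0.480 − 0.048 = 0.432 V.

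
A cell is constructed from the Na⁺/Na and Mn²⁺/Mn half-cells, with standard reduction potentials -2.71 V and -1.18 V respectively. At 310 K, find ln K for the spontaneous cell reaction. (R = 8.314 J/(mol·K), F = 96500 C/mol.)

ln K = 114.6

E°_cell = -1.18 − (-2.71) = 1.53 V, with n = 2 electrons transferred.
At equilibrium E = 0, so the Nernst equation gives ln K = nFE°/RT = (2)(96500)(1.53)/((8.314)(310)) = 114.57.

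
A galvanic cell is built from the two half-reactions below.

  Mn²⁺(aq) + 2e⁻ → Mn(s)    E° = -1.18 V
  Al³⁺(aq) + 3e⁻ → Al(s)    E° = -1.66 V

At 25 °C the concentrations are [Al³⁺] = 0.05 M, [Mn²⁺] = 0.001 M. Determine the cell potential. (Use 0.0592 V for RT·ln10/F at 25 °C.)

0.417 V

The Mn²⁺/Mn couple has the higher reduction potential and acts as the cathode, so E°_cell = -1.18 − (-1.66) = 0.48 V.
Balancing electrons gives n = 6; the reaction quotient is Q = [Al³⁺]^2/[Mn²⁺]^3 = 2.5 × 10^6.
At 25 °C, E = E° − (0.0592/n) log Q = 0.48 − (0.0592/6)(6.398) = 0.480 − 0.063 = 0.417 V.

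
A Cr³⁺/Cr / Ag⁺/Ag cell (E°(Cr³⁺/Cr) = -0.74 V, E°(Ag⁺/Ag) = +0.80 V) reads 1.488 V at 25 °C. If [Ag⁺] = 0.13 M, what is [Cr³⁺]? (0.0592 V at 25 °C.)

From the Nernst equation, log Q = n(E° − E)/0.0592 = 3(1.54 − 1.488)/0.0592 = 2.635, so Q = 432.
With Q = [Cr³⁺]/[Ag⁺]^3 and the known concentrations, [Cr³⁺] in the numerator gives [Cr³⁺] = 0.95 M.

0.95 M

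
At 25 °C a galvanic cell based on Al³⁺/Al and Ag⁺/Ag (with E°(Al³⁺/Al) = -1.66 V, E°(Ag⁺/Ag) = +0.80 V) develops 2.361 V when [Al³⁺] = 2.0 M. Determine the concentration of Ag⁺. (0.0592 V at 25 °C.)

0.027 M

From the Nernst equation, log Q = n(E° − E)/0.0592 = 3(2.46 − 2.361)/0.0592 = 5.017, so Q = 1.04 × 10^5.
With Q = [Al³⁺]/[Ag⁺]^3 and the known concentrations, [Ag⁺]^3 in the denominator gives [Ag⁺] = 0.027 M.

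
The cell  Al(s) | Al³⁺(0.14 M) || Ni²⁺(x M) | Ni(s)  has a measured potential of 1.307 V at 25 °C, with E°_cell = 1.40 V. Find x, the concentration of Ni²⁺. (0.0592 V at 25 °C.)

From the Nernst equation, log Q = n(E° − E)/0.0592 = 6(1.40 − 1.307)/0.0592 = 9.426, so Q = 2.66 × 10^9.
With Q = [Al³⁺]^2/[Ni²⁺]^3 and the known concentrations, [Ni²⁺]^3 in the denominator gives [Ni²⁺] = 1.9 × 10^-4 M.

1.9 × 10^-4 M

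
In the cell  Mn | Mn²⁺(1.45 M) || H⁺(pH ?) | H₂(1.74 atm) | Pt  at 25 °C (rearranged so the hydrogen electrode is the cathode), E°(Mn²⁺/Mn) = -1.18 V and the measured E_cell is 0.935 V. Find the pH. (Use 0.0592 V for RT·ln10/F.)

E°_cell = 1.18 V and n = 2.
log Q = n(E° − E)/0.0592 = 2×(1.18 − 0.935)/0.0592 = 8.277.
With Q = [Mn²⁺]·P(H₂) / [H⁺]^2, solving for [H⁺] gives log[H⁺] = -3.938, so pH = 3.94.

pH = 3.94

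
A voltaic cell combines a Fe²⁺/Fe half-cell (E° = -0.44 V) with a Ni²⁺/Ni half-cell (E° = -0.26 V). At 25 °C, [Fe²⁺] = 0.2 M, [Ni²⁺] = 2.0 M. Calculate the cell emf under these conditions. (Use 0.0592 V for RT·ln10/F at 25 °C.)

0.210 V

The Ni²⁺/Ni couple has the higher reduction potential and acts as the cathode, so E°_cell = -0.26 − (-0.44) = 0.18 V.
Balancing electrons gives n = 2; the reaction quotient is Q = [Fe²⁺]/[Ni²⁺] = 0.100.
At 25 °C, E = E° − (0.0592/n) log Q = 0.18 − (0.0592/2)(-1.000) = 0.180 + 0.030 = 0.210 V.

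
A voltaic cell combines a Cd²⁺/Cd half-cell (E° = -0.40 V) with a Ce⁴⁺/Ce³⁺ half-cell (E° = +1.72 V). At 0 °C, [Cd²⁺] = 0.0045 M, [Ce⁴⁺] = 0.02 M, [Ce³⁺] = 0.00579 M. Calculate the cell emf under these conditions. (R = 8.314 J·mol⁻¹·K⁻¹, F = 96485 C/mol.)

2.21 V

The Ce⁴⁺/Ce³⁺ couple has the higher reduction potential and acts as the cathode, so E°_cell = +1.72 − (-0.40) = 2.12 V.
Balancing electrons gives n = 2; the reaction quotient is Q = [Cd²⁺]·[Ce³⁺]^2/[Ce⁴⁺]^2 = 3.77 × 10^-4.
E = E° − (RT/nF) ln Q = 2.12 − (8.314×273)/(2×96485) × (-7.883) = 2.120 + 0.093 = 2.213 V.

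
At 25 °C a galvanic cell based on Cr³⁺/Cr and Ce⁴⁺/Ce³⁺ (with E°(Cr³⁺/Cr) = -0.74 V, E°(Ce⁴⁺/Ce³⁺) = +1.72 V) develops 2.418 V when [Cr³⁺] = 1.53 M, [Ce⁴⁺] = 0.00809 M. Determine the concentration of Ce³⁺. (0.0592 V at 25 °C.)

0.036 M

From the Nernst equation, log Q = n(E° − E)/0.0592 = 3(2.46 − 2.418)/0.0592 = 2.128, so Q = 134.
With Q = [Cr³⁺]·[Ce³⁺]^3/[Ce⁴⁺]^3 and the known concentrations, [Ce³⁺]^3 in the numerator gives [Ce³⁺] = 0.036 M.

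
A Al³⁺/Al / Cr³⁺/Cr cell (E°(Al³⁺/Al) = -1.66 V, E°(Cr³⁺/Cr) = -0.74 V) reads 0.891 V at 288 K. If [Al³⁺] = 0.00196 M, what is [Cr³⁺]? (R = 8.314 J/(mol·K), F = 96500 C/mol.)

From the Nernst equation, ln Q = nF(E° − E)/RT = 3×96500×(0.92 − 0.891)/(8.314×288) = 3.506, so Q = 33.3.
With Q = [Al³⁺]/[Cr³⁺] and the known concentrations, [Cr³⁺] in the denominator gives [Cr³⁺] = 5.9 × 10^-5 M.

5.9 × 10^-5 M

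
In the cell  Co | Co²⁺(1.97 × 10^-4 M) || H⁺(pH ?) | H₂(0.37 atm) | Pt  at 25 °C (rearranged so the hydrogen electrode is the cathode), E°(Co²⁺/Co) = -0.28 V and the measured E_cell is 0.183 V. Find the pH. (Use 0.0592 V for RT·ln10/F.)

E°_cell = 0.28 V and n = 2.
log Q = n(E° − E)/0.0592 = 2×(0.28 − 0.183)/0.0592 = 3.277.
With Q = [Co²⁺]·P(H₂) / [H⁺]^2, solving for [H⁺] gives log[H⁺] = -3.707, so pH = 3.71.

pH = 3.71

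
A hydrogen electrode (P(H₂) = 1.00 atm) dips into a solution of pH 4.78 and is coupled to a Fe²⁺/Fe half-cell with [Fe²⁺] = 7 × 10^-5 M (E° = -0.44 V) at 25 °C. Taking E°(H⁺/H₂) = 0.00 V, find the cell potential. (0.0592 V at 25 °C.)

0.28 V

The hydrogen couple is the cathode, so E°_cell = 0.44 V; n = 2.
[H⁺] = 10^(−4.78) = 1.7 × 10^-5 M, and Q = [Fe²⁺]·P(H₂) / [H⁺]^2 = 2.54 × 10^5.
E = E° − (0.0592/2) log Q = 0.44 − (0.0592/2)(5.405) = 0.280 V.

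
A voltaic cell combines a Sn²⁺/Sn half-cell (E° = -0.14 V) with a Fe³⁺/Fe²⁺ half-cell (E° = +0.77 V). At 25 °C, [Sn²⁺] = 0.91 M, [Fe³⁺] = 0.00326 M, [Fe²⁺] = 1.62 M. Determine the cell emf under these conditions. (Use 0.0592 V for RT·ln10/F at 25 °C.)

The Fe³⁺/Fe²⁺ couple has the higher reduction potential and acts as the cathode, so E°_cell = +0.77 − (-0.14) = 0.91 V.
Balancing electrons gives n = 2; the reaction quotient is Q = [Sn²⁺]·[Fe²⁺]^2/[Fe³⁺]^2 = 2.25 × 10^5.
At 25 °C, E = E° − (0.0592/n) log Q = 0.91 − (0.0592/2)(5.352) = 0.910 − 0.158 = 0.752 V.

0.752 V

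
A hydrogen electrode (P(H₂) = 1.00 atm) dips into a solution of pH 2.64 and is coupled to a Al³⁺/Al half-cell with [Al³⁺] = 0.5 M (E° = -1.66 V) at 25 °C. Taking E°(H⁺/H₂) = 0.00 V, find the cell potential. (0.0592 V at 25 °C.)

1.51 V

The hydrogen couple is the cathode, so E°_cell = 1.66 V; n = 6.
[H⁺] = 10^(−2.64) = 0.0023 M, and Q = [Al³⁺]^2·P(H₂)^3 / [H⁺]^6 = 1.73 × 10^15.
E = E° − (0.0592/6) log Q = 1.66 − (0.0592/6)(15.238) = 1.510 V.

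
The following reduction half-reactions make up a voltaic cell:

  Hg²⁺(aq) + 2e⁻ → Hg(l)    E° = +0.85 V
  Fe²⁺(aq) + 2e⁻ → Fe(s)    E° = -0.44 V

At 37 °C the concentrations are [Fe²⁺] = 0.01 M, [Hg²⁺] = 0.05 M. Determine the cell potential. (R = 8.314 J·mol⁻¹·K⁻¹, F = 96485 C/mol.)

The Hg²⁺/Hg couple has the higher reduction potential and acts as the cathode, so E°_cell = +0.85 − (-0.44) = 1.29 V.
Balancing electrons gives n = 2; the reaction quotient is Q = [Fe²⁺]/[Hg²⁺] = 0.200.
E = E° − (RT/nF) ln Q = 1.29 − (8.314×310)/(2×96485) × (-1.609) = 1.290 + 0.021 = 1.311 V.

1.31 V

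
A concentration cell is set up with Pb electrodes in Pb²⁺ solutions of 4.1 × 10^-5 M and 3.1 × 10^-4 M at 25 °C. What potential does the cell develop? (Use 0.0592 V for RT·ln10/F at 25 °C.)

0.026 V

Both half-cells are Pb²⁺/Pb, so E°_cell = 0. The concentrated side is the cathode; the cell reaction moves Pb²⁺ from high to low concentration with n = 2.
Q = [Pb²⁺]_dilute/[Pb²⁺]_conc = 4.1 × 10^-5/3.1 × 10^-4 = 0.132.
E = 0 − (0.0592/2) log Q = −(0.0592/2)(-0.879) = 0.0260 V.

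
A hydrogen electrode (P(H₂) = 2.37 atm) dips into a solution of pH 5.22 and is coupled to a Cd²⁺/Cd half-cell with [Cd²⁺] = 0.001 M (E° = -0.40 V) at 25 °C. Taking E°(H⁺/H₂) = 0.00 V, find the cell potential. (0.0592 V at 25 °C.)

The hydrogen couple is the cathode, so E°_cell = 0.40 V; n = 2.
[H⁺] = 10^(−5.22) = 6 × 10^-6 M, and Q = [Cd²⁺]·P(H₂) / [H⁺]^2 = 6.53 × 10^7.
E = E° − (0.0592/2) log Q = 0.40 − (0.0592/2)(7.815) = 0.169 V.

0.17 V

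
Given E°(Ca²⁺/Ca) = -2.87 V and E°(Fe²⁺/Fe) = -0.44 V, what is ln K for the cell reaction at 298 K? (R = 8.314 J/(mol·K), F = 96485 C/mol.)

E°_cell = -0.44 − (-2.87) = 2.43 V, with n = 2 electrons transferred.
At equilibrium E = 0, so the Nernst equation gives ln K = nFE°/RT = (2)(96485)(2.43)/((8.314)(298)) = 189.26.

ln K = 189.3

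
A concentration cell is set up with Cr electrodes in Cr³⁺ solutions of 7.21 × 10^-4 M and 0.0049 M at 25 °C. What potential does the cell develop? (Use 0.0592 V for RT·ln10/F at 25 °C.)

0.016 V

Both half-cells are Cr³⁺/Cr, so E°_cell = 0. The concentrated side is the cathode; the cell reaction moves Cr³⁺ from high to low concentration with n = 3.
Q = [Cr³⁺]_dilute/[Cr³⁺]_conc = 7.21 × 10^-4/0.0049 = 0.147.
E = 0 − (0.0592/3) log Q = −(0.0592/3)(-0.832) = 0.0164 V.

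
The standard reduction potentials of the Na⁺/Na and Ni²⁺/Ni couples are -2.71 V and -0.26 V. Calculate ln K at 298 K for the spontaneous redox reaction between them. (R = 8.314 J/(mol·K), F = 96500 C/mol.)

ln K = 190.9

E°_cell = -0.26 − (-2.71) = 2.45 V, with n = 2 electrons transferred.
At equilibrium E = 0, so the Nernst equation gives ln K = nFE°/RT = (2)(96500)(2.45)/((8.314)(298)) = 190.85.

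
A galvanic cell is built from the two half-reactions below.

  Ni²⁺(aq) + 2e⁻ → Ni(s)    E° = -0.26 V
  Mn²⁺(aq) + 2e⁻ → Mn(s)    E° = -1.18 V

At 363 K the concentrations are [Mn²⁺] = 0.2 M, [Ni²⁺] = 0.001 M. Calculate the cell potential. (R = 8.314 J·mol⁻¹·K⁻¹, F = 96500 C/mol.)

The Ni²⁺/Ni couple has the higher reduction potential and acts as the cathode, so E°_cell = -0.26 − (-1.18) = 0.92 V.
Balancing electrons gives n = 2; the reaction quotient is Q = [Mn²⁺]/[Ni²⁺] = 200.
E = E° − (RT/nF) ln Q = 0.92 − (8.314×363)/(2×96500) × (5.298) = 0.920 − 0.083 = 0.837 V.

0.837 V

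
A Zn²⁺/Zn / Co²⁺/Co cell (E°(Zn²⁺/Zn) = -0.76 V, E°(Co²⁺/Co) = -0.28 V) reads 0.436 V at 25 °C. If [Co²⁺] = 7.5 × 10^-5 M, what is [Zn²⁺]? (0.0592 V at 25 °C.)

0.0023 M

From the Nernst equation, log Q = n(E° − E)/0.0592 = 2(0.48 − 0.436)/0.0592 = 1.486, so Q = 30.7.
With Q = [Zn²⁺]/[Co²⁺] and the known concentrations, [Zn²⁺] in the numerator gives [Zn²⁺] = 0.0023 M.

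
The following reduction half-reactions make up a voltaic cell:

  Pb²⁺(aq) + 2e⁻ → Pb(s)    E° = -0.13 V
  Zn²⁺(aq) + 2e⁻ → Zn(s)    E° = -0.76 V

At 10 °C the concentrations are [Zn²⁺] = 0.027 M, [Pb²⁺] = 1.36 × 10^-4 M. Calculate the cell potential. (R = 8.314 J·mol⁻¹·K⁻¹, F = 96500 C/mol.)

The Pb²⁺/Pb couple has the higher reduction potential and acts as the cathode, so E°_cell = -0.13 − (-0.76) = 0.63 V.
Balancing electrons gives n = 2; the reaction quotient is Q = [Zn²⁺]/[Pb²⁺] = 199.
E = E° − (RT/nF) ln Q = 0.63 − (8.314×283)/(2×96500) × (5.291) = 0.630 − 0.065 = 0.565 V.

0.565 V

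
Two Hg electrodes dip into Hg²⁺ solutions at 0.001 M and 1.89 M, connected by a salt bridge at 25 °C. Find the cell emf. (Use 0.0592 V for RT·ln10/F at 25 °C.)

0.097 V

Both half-cells are Hg²⁺/Hg, so E°_cell = 0. The concentrated side is the cathode; the cell reaction moves Hg²⁺ from high to low concentration with n = 2.
Q = [Hg²⁺]_dilute/[Hg²⁺]_conc = 0.001/1.89 = 5.29 × 10^-4.
E = 0 − (0.0592/2) log Q = −(0.0592/2)(-3.276) = 0.0970 V.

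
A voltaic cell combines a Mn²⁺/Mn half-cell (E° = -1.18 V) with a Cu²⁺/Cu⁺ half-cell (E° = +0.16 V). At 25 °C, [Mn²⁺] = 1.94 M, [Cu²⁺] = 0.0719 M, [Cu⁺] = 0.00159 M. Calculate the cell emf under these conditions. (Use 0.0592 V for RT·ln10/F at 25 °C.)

1.43 V

The Cu²⁺/Cu⁺ couple has the higher reduction potential and acts as the cathode, so E°_cell = +0.16 − (-1.18) = 1.34 V.
Balancing electrons gives n = 2; the reaction quotient is Q = [Mn²⁺]·[Cu⁺]^2/[Cu²⁺]^2 = 9.49 × 10^-4.
At 25 °C, E = E° − (0.0592/n) log Q = 1.34 − (0.0592/2)(-3.023) = 1.340 + 0.089 = 1.429 V.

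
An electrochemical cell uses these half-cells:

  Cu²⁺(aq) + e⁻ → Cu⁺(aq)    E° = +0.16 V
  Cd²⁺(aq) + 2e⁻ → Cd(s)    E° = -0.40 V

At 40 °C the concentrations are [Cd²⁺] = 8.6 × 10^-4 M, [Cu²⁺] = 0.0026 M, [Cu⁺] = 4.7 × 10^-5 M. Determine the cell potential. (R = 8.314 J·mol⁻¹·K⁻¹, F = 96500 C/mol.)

The Cu²⁺/Cu⁺ couple has the higher reduction potential and acts as the cathode, so E°_cell = +0.16 − (-0.40) = 0.56 V.
Balancing electrons gives n = 2; the reaction quotient is Q = [Cd²⁺]·[Cu⁺]^2/[Cu²⁺]^2 = 2.81 × 10^-7.
E = E° − (RT/nF) ln Q = 0.56 − (8.314×313)/(2×96500) × (-15.085) = 0.560 + 0.203 = 0.763 V.

0.763 V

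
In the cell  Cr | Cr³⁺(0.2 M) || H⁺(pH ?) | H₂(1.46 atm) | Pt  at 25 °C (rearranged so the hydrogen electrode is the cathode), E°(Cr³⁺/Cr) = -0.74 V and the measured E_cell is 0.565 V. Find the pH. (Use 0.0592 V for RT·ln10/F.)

E°_cell = 0.74 V and n = 6.
log Q = n(E° − E)/0.0592 = 6×(0.74 − 0.565)/0.0592 = 17.736.
With Q = [Cr³⁺]^2·P(H₂)^3 / [H⁺]^6, solving for [H⁺] gives log[H⁺] = -3.107, so pH = 3.11.

pH = 3.11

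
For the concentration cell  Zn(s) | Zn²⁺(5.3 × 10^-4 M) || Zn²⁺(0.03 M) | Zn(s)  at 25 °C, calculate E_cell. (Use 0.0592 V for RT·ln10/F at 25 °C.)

0.052 V

Both half-cells are Zn²⁺/Zn, so E°_cell = 0. The concentrated side is the cathode; the cell reaction moves Zn²⁺ from high to low concentration with n = 2.
Q = [Zn²⁺]_dilute/[Zn²⁺]_conc = 5.3 × 10^-4/0.03 = 0.0177.
E = 0 − (0.0592/2) log Q = −(0.0592/2)(-1.753) = 0.0519 V.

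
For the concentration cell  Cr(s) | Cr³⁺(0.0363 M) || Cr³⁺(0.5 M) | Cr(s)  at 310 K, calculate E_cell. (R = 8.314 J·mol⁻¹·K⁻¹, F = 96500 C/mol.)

Both half-cells are Cr³⁺/Cr, so E°_cell = 0. The concentrated side is the cathode; the cell reaction moves Cr³⁺ from high to low concentration with n = 3.
Q = [Cr³⁺]_dilute/[Cr³⁺]_conc = 0.0363/0.5 = 0.0726.
E = 0 − (RT/nF) ln Q = −((8.314×310)/(3×96500))(-2.623) = 0.0234 V.

0.023 V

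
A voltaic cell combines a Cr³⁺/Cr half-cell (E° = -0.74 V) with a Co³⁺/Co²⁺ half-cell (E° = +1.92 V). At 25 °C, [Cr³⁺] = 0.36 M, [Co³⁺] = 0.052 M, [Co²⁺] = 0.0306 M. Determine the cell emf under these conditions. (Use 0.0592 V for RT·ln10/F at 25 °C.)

2.68 V

The Co³⁺/Co²⁺ couple has the higher reduction potential and acts as the cathode, so E°_cell = +1.92 − (-0.74) = 2.66 V.
Balancing electrons gives n = 3; the reaction quotient is Q = [Cr³⁺]·[Co²⁺]^3/[Co³⁺]^3 = 0.0734.
At 25 °C, E = E° − (0.0592/n) log Q = 2.66 − (0.0592/3)(-1.135) = 2.660 + 0.022 = 2.682 V.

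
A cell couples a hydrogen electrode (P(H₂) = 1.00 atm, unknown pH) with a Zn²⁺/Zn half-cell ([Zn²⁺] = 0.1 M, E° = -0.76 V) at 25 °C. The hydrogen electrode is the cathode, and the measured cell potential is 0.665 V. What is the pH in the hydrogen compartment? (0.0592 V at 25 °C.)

pH = 2.10

E°_cell = 0.76 V and n = 2.
log Q = n(E° − E)/0.0592 = 2×(0.76 − 0.665)/0.0592 = 3.209.
With Q = [Zn²⁺]·P(H₂) / [H⁺]^2, solving for [H⁺] gives log[H⁺] = -2.105, so pH = 2.10.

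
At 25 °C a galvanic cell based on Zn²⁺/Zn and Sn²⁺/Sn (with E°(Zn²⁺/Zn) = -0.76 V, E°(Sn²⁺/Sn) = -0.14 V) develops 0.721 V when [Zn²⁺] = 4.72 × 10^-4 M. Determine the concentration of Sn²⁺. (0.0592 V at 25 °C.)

1.2 M

From the Nernst equation, log Q = n(E° − E)/0.0592 = 2(0.62 − 0.721)/0.0592 = -3.412, so Q = 3.87 × 10^-4.
With Q = [Zn²⁺]/[Sn²⁺] and the known concentrations, [Sn²⁺] in the denominator gives [Sn²⁺] = 1.2 M.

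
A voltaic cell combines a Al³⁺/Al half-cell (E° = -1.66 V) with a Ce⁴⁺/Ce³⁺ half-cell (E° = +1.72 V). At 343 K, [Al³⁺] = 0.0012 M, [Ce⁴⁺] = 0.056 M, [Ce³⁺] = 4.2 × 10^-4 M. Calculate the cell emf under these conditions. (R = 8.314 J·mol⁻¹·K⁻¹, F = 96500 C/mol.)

The Ce⁴⁺/Ce³⁺ couple has the higher reduction potential and acts as the cathode, so E°_cell = +1.72 − (-1.66) = 3.38 V.
Balancing electrons gives n = 3; the reaction quotient is Q = [Al³⁺]·[Ce³⁺]^3/[Ce⁴⁺]^3 = 5.06 × 10^-10.
E = E° − (RT/nF) ln Q = 3.38 − (8.314×343)/(3×96500) × (-21.404) = 3.380 + 0.211 = 3.591 V.

3.59 V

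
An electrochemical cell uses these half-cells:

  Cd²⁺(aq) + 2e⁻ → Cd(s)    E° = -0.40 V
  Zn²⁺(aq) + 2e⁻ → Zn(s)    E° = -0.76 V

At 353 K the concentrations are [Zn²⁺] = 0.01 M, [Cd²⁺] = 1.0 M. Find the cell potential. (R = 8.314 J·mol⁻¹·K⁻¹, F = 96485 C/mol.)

0.430 V

The Cd²⁺/Cd couple has the higher reduction potential and acts as the cathode, so E°_cell = -0.40 − (-0.76) = 0.36 V.
Balancing electrons gives n = 2; the reaction quotient is Q = [Zn²⁺]/[Cd²⁺] = 0.0100.
E = E° − (RT/nF) ln Q = 0.36 − (8.314×353)/(2×96485) × (-4.605) = 0.360 + 0.070 = 0.430 V.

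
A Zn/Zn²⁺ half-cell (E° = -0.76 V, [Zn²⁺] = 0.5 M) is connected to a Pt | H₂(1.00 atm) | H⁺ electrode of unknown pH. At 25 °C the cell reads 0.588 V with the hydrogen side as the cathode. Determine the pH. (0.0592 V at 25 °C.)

E°_cell = 0.76 V and n = 2.
log Q = n(E° − E)/0.0592 = 2×(0.76 − 0.588)/0.0592 = 5.811.
With Q = [Zn²⁺]·P(H₂) / [H⁺]^2, solving for [H⁺] gives log[H⁺] = -3.056, so pH = 3.06.

pH = 3.06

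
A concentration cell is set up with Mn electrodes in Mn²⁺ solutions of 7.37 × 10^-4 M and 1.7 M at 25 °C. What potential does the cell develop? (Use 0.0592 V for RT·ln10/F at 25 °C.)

Both half-cells are Mn²⁺/Mn, so E°_cell = 0. The concentrated side is the cathode; the cell reaction moves Mn²⁺ from high to low concentration with n = 2.
Q = [Mn²⁺]_dilute/[Mn²⁺]_conc = 7.37 × 10^-4/1.7 = 4.34 × 10^-4.
E = 0 − (0.0592/2) log Q = −(0.0592/2)(-3.363) = 0.0995 V.

0.100 V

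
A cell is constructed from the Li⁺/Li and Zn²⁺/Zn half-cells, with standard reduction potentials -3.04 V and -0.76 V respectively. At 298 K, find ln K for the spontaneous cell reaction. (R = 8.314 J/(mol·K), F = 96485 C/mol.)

ln K = 177.6

E°_cell = -0.76 − (-3.04) = 2.28 V, with n = 2 electrons transferred.
At equilibrium E = 0, so the Nernst equation gives ln K = nFE°/RT = (2)(96485)(2.28)/((8.314)(298)) = 177.58.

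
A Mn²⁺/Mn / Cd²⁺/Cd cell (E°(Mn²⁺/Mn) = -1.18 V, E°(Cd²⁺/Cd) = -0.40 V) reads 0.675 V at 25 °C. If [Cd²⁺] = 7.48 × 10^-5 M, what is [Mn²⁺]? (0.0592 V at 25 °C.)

0.26 M

From the Nernst equation, log Q = n(E° − E)/0.0592 = 2(0.78 − 0.675)/0.0592 = 3.547, so Q = 3530.
With Q = [Mn²⁺]/[Cd²⁺] and the known concentrations, [Mn²⁺] in the numerator gives [Mn²⁺] = 0.26 M.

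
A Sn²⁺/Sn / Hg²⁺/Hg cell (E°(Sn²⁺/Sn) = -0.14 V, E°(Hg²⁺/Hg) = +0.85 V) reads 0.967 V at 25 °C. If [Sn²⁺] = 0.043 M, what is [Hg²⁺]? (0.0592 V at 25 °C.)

0.0072 M

From the Nernst equation, log Q = n(E° − E)/0.0592 = 2(0.99 − 0.967)/0.0592 = 0.777, so Q = 5.98.
With Q = [Sn²⁺]/[Hg²⁺] and the known concentrations, [Hg²⁺] in the denominator gives [Hg²⁺] = 0.0072 M.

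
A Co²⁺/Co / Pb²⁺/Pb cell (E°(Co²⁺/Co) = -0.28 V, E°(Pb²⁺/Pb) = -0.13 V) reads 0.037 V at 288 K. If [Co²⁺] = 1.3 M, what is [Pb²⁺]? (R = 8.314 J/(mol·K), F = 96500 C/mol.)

From the Nernst equation, ln Q = nF(E° − E)/RT = 2×96500×(0.15 − 0.037)/(8.314×288) = 9.108, so Q = 9030.
With Q = [Co²⁺]/[Pb²⁺] and the known concentrations, [Pb²⁺] in the denominator gives [Pb²⁺] = 1.4 × 10^-4 M.

1.4 × 10^-4 M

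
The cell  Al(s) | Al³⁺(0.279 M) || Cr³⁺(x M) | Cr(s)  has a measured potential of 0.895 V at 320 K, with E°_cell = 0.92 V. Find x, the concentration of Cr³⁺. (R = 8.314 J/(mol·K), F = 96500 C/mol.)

0.018 M

From the Nernst equation, ln Q = nF(E° − E)/RT = 3×96500×(0.92 − 0.895)/(8.314×320) = 2.720, so Q = 15.2.
With Q = [Al³⁺]/[Cr³⁺] and the known concentrations, [Cr³⁺] in the denominator gives [Cr³⁺] = 0.018 M.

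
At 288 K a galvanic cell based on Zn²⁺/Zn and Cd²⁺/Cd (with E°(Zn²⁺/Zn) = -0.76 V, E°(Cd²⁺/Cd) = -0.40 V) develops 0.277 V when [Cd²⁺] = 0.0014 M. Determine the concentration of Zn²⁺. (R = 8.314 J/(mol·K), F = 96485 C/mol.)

1.1 M

From the Nernst equation, ln Q = nF(E° − E)/RT = 2×96485×(0.36 − 0.277)/(8.314×288) = 6.689, so Q = 804.
With Q = [Zn²⁺]/[Cd²⁺] and the known concentrations, [Zn²⁺] in the numerator gives [Zn²⁺] = 1.1 M.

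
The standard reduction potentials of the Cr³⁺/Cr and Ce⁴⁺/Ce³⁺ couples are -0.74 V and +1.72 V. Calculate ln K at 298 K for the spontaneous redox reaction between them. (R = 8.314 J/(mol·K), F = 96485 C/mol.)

ln K = 287.4

E°_cell = +1.72 − (-0.74) = 2.46 V, with n = 3 electrons transferred.
At equilibrium E = 0, so the Nernst equation gives ln K = nFE°/RT = (3)(96485)(2.46)/((8.314)(298)) = 287.40.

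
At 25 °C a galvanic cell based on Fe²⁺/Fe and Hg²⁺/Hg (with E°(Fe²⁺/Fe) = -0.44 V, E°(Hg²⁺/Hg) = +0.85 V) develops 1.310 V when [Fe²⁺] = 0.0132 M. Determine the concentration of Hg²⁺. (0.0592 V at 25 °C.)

From the Nernst equation, log Q = n(E° − E)/0.0592 = 2(1.29 − 1.310)/0.0592 = -0.676, so Q = 0.211.
With Q = [Fe²⁺]/[Hg²⁺] and the known concentrations, [Hg²⁺] in the denominator gives [Hg²⁺] = 0.063 M.

0.063 M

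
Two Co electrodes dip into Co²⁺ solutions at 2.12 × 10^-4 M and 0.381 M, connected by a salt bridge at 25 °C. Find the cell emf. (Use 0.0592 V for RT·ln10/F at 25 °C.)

Both half-cells are Co²⁺/Co, so E°_cell = 0. The concentrated side is the cathode; the cell reaction moves Co²⁺ from high to low concentration with n = 2.
Q = [Co²⁺]_dilute/[Co²⁺]_conc = 2.12 × 10^-4/0.381 = 5.56 × 10^-4.
E = 0 − (0.0592/2) log Q = −(0.0592/2)(-3.255) = 0.0963 V.

0.096 V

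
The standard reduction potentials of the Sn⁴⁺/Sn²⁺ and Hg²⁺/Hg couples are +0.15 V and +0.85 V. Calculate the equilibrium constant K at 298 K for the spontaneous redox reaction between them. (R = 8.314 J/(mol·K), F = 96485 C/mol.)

4.8 × 10^23

E°_cell = +0.85 − (+0.15) = 0.70 V, with n = 2 electrons transferred.
At equilibrium E = 0, so the Nernst equation gives ln K = nFE°/RT = (2)(96485)(0.70)/((8.314)(298)) = 54.52.
K = e^54.52 = 4.8 × 10^23.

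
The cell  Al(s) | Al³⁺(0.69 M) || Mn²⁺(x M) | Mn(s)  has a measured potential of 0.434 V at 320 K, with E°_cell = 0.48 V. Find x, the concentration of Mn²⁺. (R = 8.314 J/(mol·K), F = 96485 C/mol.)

0.028 M

From the Nernst equation, ln Q = nF(E° − E)/RT = 6×96485×(0.48 − 0.434)/(8.314×320) = 10.009, so Q = 2.22 × 10^4.
With Q = [Al³⁺]^2/[Mn²⁺]^3 and the known concentrations, [Mn²⁺]^3 in the denominator gives [Mn²⁺] = 0.028 M.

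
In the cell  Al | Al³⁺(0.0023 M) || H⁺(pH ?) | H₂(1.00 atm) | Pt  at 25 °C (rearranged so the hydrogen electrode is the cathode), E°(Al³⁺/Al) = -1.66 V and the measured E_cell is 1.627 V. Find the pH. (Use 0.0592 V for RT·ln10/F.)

E°_cell = 1.66 V and n = 6.
log Q = n(E° − E)/0.0592 = 6×(1.66 − 1.627)/0.0592 = 3.345.
With Q = [Al³⁺]^2·P(H₂)^3 / [H⁺]^6, solving for [H⁺] gives log[H⁺] = -1.437, so pH = 1.44.

pH = 1.44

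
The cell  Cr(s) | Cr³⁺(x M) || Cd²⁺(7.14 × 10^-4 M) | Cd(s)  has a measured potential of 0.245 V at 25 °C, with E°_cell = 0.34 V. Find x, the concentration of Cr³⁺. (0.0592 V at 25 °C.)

1.2 M

From the Nernst equation, log Q = n(E° − E)/0.0592 = 6(0.34 − 0.245)/0.0592 = 9.628, so Q = 4.25 × 10^9.
With Q = [Cr³⁺]^2/[Cd²⁺]^3 and the known concentrations, [Cr³⁺]^2 in the numerator gives [Cr³⁺] = 1.2 M.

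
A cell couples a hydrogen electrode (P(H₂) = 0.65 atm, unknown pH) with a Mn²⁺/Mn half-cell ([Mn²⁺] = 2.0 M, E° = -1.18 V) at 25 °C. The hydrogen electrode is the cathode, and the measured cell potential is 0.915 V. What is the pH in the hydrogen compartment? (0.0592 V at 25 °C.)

E°_cell = 1.18 V and n = 2.
log Q = n(E° − E)/0.0592 = 2×(1.18 − 0.915)/0.0592 = 8.953.
With Q = [Mn²⁺]·P(H₂) / [H⁺]^2, solving for [H⁺] gives log[H⁺] = -4.419, so pH = 4.42.

pH = 4.42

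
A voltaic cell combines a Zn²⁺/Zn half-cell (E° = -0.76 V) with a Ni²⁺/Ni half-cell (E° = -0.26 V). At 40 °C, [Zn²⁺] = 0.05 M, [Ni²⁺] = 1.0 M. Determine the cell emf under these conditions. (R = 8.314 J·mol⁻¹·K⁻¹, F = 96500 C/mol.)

0.540 V

The Ni²⁺/Ni couple has the higher reduction potential and acts as the cathode, so E°_cell = -0.26 − (-0.76) = 0.50 V.
Balancing electrons gives n = 2; the reaction quotient is Q = [Zn²⁺]/[Ni²⁺] = 0.0500.
E = E° − (RT/nF) ln Q = 0.50 − (8.314×313)/(2×96500) × (-2.996) = 0.500 + 0.040 = 0.540 V.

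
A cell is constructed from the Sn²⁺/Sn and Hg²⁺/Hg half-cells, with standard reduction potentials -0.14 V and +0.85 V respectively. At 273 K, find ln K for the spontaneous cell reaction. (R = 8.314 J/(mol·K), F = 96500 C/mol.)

E°_cell = +0.85 − (-0.14) = 0.99 V, with n = 2 electrons transferred.
At equilibrium E = 0, so the Nernst equation gives ln K = nFE°/RT = (2)(96500)(0.99)/((8.314)(273)) = 84.18.

ln K = 84.2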